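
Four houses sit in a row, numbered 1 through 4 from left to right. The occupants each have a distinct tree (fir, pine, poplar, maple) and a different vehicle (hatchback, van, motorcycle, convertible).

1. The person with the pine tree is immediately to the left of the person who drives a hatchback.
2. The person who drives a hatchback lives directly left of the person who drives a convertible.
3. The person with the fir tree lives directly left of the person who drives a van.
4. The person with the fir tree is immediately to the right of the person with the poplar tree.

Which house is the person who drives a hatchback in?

So house 4 gets maple for tree.
House 1's vehicle must be motorcycle (nothing else left).
That leaves fir as the tree for house 3.
House 2's vehicle must be hatchback (nothing else left).
By clue 1, the person with the pine tree is in house 1.
Clue 2: the person who drives a convertible is in house 3.
Clue 3: the person who drives a van is in house 4.
The person with the poplar tree is in house 2 (clue 4).
So: house 1 = pine/motorcycle, house 2 = poplar/hatchback, house 3 = fir/convertible, house 4 = maple/van.

2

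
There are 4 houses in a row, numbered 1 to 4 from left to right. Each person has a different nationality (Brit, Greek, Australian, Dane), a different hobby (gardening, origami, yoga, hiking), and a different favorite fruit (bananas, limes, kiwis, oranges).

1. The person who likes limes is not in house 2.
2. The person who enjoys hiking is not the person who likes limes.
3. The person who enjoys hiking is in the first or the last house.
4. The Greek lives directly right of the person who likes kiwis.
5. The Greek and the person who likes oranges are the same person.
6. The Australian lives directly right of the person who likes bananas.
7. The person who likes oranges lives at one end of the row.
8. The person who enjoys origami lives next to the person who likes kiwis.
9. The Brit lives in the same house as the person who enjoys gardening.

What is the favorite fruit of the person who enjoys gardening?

Clue 7: the person who likes oranges is in house 4.
Clue 5: the Greek is in house 4.
By clue 4, the person who likes kiwis is in house 3.
So house 2 gets bananas for favorite fruit.
By clue 2, the person who enjoys hiking is in house 4.
From clue 6, the Australian must be in house 3.
That leaves limes as the favorite fruit for house 1.
So house 2 gets origami for hobby.
The only hobby still possible for house 3 is yoga.
From clue 9, the Brit must be in house 1.
The only nationality still possible for house 2 is Dane.
The only hobby still possible for house 1 is gardening.
So: house 1 = Brit/gardening/limes, house 2 = Dane/origami/bananas, house 3 = Australian/yoga/kiwis, house 4 = Greek/hiking/oranges.

limes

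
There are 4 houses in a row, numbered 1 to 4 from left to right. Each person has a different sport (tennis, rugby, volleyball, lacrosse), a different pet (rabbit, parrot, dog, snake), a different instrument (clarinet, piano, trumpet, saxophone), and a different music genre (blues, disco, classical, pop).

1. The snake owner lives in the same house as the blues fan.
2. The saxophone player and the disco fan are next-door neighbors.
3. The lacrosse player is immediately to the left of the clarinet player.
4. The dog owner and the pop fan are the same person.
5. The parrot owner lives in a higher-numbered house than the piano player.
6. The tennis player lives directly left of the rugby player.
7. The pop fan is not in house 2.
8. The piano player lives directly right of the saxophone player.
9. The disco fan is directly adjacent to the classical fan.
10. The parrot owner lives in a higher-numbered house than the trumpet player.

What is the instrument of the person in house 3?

piano

The only instrument still possible for house 4 is clarinet.
The lacrosse player is in house 3 (clue 3).
The tennis player is in house 1 (clue 6).
The rugby player is in house 2 (clue 6).
The only sport still possible for house 4 is volleyball.
The parrot owner is narrowed to house 3 or 4; consider each.
Placing it in house 3 leads to a contradiction, so it's in house 4.
So house 4 gets classical for music genre.
Clue 9: the disco fan is in house 3.
So house 1 gets pop for music genre.
That leaves blues as the music genre for house 2.
By clue 1, the snake owner is in house 2.
By clue 2, the saxophone player is in house 2.
The dog owner is in house 1 (clue 4).
Clue 8: the piano player is in house 3.
House 3's pet must be rabbit (nothing else left).
That leaves trumpet as the instrument for house 1.
So: house 1 = tennis/dog/trumpet/pop, house 2 = rugby/snake/saxophone/blues, house 3 = lacrosse/rabbit/piano/disco, house 4 = volleyball/parrot/clarinet/classical.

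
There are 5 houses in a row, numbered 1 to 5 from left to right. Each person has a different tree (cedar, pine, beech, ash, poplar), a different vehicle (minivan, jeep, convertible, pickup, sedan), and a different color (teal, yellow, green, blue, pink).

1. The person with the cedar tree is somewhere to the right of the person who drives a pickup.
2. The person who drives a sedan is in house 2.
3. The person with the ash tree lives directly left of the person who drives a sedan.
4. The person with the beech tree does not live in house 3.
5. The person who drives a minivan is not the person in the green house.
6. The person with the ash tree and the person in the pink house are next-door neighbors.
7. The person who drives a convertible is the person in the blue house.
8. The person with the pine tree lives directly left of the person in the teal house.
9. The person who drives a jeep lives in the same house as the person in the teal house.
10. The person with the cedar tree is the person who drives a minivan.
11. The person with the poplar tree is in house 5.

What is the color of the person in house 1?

Clue 2: the person who drives a sedan is in house 2.
Clue 3 places the person with the ash tree in house 1.
By clue 6, the person in the pink house is in house 2.
The person with the poplar tree is in house 5 (clue 11).
The person with the beech tree is narrowed to house 2 or 4; consider each.
Placing it in house 4 leads to a contradiction, so it's in house 2.
The person with the cedar tree is narrowed to house 3 or 4; consider each.
Placing it in house 4 leads to a contradiction, so it's in house 3.
From clue 1, the person who drives a pickup must be in house 1.
The person who drives a minivan is in house 3 (clue 10).
The only tree still possible for house 4 is pine.
From clue 8, the person in the teal house must be in house 5.
From clue 9, the person who drives a jeep must be in house 5.
The only vehicle still possible for house 4 is convertible.
House 3's color must be yellow (nothing else left).
House 4 color: only blue fits.
House 1 color: only green fits.
So: house 1 = ash/pickup/green, house 2 = beech/sedan/pink, house 3 = cedar/minivan/yellow, house 4 = pine/convertible/blue, house 5 = poplar/jeep/teal.

green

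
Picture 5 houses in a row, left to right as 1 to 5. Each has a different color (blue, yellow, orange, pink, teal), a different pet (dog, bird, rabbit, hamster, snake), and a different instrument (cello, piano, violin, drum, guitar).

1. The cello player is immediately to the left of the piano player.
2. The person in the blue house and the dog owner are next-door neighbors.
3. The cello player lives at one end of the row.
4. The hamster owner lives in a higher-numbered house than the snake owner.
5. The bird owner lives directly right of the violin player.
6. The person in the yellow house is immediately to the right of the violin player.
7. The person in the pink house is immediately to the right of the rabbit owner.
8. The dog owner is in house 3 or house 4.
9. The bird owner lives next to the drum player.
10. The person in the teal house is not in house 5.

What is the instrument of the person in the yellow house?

guitar

Clue 3 places the cello player in house 1.
Clue 1: the piano player is in house 2.
The person in the yellow house is narrowed to house 4 or 5; consider each.
Placing it in house 5 leads to a contradiction, so it's in house 4.
From clue 6, the violin player must be in house 3.
Clue 5 places the bird owner in house 4.
Clue 9: the drum player is in house 5.
That leaves hamster as the pet for house 5.
So house 4 gets guitar for instrument.
By clue 2, the person in the blue house is in house 2.
So house 1 gets teal for color.
That leaves pink as the color for house 3.
That leaves orange as the color for house 5.
So house 3 gets dog for pet.
By clue 7, the rabbit owner is in house 2.
So house 1 gets snake for pet.
So: house 1 = teal/snake/cello, house 2 = blue/rabbit/piano, house 3 = pink/dog/violin, house 4 = yellow/bird/guitar, house 5 = orange/hamster/drum.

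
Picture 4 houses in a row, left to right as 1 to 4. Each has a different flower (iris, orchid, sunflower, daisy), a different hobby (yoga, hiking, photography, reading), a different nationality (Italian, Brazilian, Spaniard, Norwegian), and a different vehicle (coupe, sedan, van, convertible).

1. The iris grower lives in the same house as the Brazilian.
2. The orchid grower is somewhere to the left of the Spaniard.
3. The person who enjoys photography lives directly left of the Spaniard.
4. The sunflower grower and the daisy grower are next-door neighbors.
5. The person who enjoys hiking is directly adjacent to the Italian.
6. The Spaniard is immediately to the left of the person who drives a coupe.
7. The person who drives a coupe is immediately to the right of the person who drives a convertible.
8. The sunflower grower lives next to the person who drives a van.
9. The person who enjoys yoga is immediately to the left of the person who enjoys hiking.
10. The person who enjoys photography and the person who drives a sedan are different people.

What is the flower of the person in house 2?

The orchid grower is narrowed to house 1 or 2; consider each.
Placing it in house 2 leads to a contradiction, so it's in house 1.
The person who enjoys photography is narrowed to house 1 or 2; consider each.
Placing it in house 2 leads to a contradiction, so it's in house 1.
By clue 3, the Spaniard is in house 2.
By clue 6, the person who drives a coupe is in house 3.
The person who drives a convertible is in house 2 (clue 7).
That leaves van as the vehicle for house 1.
The only vehicle still possible for house 4 is sedan.
The sunflower grower is in house 2 (clue 8).
From clue 4, the daisy grower must be in house 3.
House 4 flower: only iris fits.
So house 1 gets Norwegian for nationality.
By clue 1, the Brazilian is in house 4.
House 3 nationality: only Italian fits.
From clue 5, the person who enjoys hiking must be in house 4.
The person who enjoys yoga is in house 3 (clue 9).
House 2 hobby: only reading fits.
So: house 1 = orchid/photography/Norwegian/van, house 2 = sunflower/reading/Spaniard/convertible, house 3 = daisy/yoga/Italian/coupe, house 4 = iris/hiking/Brazilian/sedan.

sunflower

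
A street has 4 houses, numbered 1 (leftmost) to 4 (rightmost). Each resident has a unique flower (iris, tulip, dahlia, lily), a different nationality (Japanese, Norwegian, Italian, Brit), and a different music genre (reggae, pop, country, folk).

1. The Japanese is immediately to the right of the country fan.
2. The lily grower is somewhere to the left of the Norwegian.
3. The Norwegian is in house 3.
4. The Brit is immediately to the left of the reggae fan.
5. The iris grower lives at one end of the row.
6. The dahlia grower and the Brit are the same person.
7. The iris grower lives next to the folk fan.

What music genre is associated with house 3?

folk

From clue 3, the Norwegian must be in house 3.
House 3 flower: only tulip fits.
So house 4 gets iris for flower.
The only music genre still possible for house 4 is pop.
The folk fan is in house 3 (clue 7).
That leaves country as the music genre for house 1.
So house 2 gets reggae for music genre.
The Japanese is in house 2 (clue 1).
The Brit is in house 1 (clue 4).
The dahlia grower is in house 1 (clue 6).
That leaves lily as the flower for house 2.
House 4 nationality: only Italian fits.
So: house 1 = dahlia/Brit/country, house 2 = lily/Japanese/reggae, house 3 = tulip/Norwegian/folk, house 4 = iris/Italian/pop.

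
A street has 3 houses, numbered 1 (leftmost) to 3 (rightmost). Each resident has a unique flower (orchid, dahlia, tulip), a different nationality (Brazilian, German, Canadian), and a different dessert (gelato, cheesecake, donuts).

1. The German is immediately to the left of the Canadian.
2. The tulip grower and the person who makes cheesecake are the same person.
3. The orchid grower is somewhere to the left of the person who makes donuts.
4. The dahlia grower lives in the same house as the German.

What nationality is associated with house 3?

So house 3 gets tulip for flower.
Clue 2: the person who makes cheesecake is in house 3.
House 1 dessert: only gelato fits.
House 2's dessert must be donuts (nothing else left).
Clue 3 places the orchid grower in house 1.
House 2 flower: only dahlia fits.
Clue 4: the German is in house 2.
House 1's nationality must be Brazilian (nothing else left).
That leaves Canadian as the nationality for house 3.
So: house 1 = orchid/Brazilian/gelato, house 2 = dahlia/German/donuts, house 3 = tulip/Canadian/cheesecake.

Canadian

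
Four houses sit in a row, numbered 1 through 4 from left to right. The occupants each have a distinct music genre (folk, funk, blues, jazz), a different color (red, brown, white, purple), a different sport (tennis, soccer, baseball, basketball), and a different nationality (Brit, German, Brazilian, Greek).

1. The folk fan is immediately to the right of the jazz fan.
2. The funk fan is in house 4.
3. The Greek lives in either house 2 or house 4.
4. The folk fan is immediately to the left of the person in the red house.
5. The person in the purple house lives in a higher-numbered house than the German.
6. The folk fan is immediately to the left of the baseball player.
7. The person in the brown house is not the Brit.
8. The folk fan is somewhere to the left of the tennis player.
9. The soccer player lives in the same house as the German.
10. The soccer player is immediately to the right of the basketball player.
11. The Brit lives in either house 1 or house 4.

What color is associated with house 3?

red

Clue 2 places the funk fan in house 4.
The only sport still possible for house 1 is basketball.
So house 2 gets soccer for sport.
Clue 9: the German is in house 2.
That leaves Brazilian as the nationality for house 3.
House 4 nationality: only Greek fits.
So house 1 gets white for color.
House 2's color must be brown (nothing else left).
That leaves Brit as the nationality for house 1.
The folk fan is narrowed to house 2 or 3; consider each.
Placing it in house 3 leads to a contradiction, so it's in house 2.
The jazz fan is in house 1 (clue 1).
Clue 4 places the person in the red house in house 3.
The baseball player is in house 3 (clue 6).
House 3 music genre: only blues fits.
House 4's color must be purple (nothing else left).
The only sport still possible for house 4 is tennis.
So: house 1 = jazz/white/basketball/Brit, house 2 = folk/brown/soccer/German, house 3 = blues/red/baseball/Brazilian, house 4 = funk/purple/tennis/Greek.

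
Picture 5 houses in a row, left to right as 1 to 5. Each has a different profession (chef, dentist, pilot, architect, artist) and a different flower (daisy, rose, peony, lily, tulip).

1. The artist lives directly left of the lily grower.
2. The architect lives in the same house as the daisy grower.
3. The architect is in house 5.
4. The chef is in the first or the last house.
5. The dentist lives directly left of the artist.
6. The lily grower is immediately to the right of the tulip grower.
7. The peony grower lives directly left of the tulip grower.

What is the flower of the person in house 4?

lily

The architect is in house 5 (clue 3).
The daisy grower is in house 5 (clue 2).
House 1's profession must be chef (nothing else left).
By clue 5, the dentist is in house 2.
From clue 5, the artist must be in house 3.
So house 4 gets pilot for profession.
The lily grower is in house 4 (clue 1).
Clue 6 places the tulip grower in house 3.
Clue 7 places the peony grower in house 2.
House 1's flower must be rose (nothing else left).
So: house 1 = chef/rose, house 2 = dentist/peony, house 3 = artist/tulip, house 4 = pilot/lily, house 5 = architect/daisy.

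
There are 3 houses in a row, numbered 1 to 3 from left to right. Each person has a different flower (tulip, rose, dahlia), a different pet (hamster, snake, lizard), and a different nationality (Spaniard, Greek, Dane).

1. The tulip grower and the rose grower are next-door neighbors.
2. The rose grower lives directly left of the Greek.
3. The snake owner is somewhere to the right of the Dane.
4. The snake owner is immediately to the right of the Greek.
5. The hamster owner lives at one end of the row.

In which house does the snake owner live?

3

By clue 4, the snake owner is in house 3.
From clue 4, the Greek must be in house 2.
So house 2 gets lizard for pet.
House 1's nationality must be Dane (nothing else left).
House 3's nationality must be Spaniard (nothing else left).
From clue 2, the rose grower must be in house 1.
That leaves hamster as the pet for house 1.
From clue 1, the tulip grower must be in house 2.
House 3 flower: only dahlia fits.
So: house 1 = rose/hamster/Dane, house 2 = tulip/lizard/Greek, house 3 = dahlia/snake/Spaniard.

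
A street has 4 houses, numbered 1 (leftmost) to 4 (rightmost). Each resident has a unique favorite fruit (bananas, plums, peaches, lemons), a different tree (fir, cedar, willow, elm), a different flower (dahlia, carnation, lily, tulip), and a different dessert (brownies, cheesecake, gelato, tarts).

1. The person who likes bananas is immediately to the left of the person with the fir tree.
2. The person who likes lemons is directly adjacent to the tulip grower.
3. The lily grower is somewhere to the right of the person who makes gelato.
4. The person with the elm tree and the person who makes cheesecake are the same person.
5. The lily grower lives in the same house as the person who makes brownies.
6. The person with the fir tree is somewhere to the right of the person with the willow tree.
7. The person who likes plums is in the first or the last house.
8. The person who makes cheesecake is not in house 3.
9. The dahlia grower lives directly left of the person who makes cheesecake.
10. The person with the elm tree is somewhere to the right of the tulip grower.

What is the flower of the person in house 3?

The person who likes plums is narrowed to house 1 or 4; consider each.
Placing it in house 1 leads to a contradiction, so it's in house 4.
The person with the elm tree is narrowed to house 2 or 4; consider each.
Placing it in house 2 leads to a contradiction, so it's in house 4.
Clue 4: the person who makes cheesecake is in house 4.
Clue 9 places the dahlia grower in house 3.
By clue 5, the lily grower is in house 2.
From clue 5, the person who makes brownies must be in house 2.
House 1 flower: only tulip fits.
The only flower still possible for house 4 is carnation.
Clue 2 places the person who likes lemons in house 2.
From clue 3, the person who makes gelato must be in house 1.
The only favorite fruit still possible for house 3 is peaches.
So house 3 gets tarts for dessert.
By clue 1, the person with the fir tree is in house 2.
By clue 6, the person with the willow tree is in house 1.
So house 1 gets bananas for favorite fruit.
The only tree still possible for house 3 is cedar.
So: house 1 = bananas/willow/tulip/gelato, house 2 = lemons/fir/lily/brownies, house 3 = peaches/cedar/dahlia/tarts, house 4 = plums/elm/carnation/cheesecake.

dahlia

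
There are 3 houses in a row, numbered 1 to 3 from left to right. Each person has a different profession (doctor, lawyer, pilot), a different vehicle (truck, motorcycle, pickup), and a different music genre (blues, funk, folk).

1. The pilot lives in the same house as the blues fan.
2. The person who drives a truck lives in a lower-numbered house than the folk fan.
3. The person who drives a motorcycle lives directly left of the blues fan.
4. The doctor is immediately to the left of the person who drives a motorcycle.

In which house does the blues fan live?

From clue 4, the doctor must be in house 1.
Clue 4 places the person who drives a motorcycle in house 2.
So house 3 gets pickup for vehicle.
That leaves funk as the music genre for house 1.
The blues fan is in house 3 (clue 3).
That leaves truck as the vehicle for house 1.
House 2's music genre must be folk (nothing else left).
Clue 1: the pilot is in house 3.
The only profession still possible for house 2 is lawyer.
So: house 1 = doctor/truck/funk, house 2 = lawyer/motorcycle/folk, house 3 = pilot/pickup/blues.

3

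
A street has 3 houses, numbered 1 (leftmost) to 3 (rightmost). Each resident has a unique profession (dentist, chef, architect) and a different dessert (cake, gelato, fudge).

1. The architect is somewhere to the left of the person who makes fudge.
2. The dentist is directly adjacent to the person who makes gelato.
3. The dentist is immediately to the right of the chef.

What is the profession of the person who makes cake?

The only profession still possible for house 3 is dentist.
The person who makes gelato is in house 2 (clue 2).
The chef is in house 2 (clue 3).
House 1's profession must be architect (nothing else left).
The only dessert still possible for house 1 is cake.
So house 3 gets fudge for dessert.
So: house 1 = architect/cake, house 2 = chef/gelato, house 3 = dentist/fudge.

architect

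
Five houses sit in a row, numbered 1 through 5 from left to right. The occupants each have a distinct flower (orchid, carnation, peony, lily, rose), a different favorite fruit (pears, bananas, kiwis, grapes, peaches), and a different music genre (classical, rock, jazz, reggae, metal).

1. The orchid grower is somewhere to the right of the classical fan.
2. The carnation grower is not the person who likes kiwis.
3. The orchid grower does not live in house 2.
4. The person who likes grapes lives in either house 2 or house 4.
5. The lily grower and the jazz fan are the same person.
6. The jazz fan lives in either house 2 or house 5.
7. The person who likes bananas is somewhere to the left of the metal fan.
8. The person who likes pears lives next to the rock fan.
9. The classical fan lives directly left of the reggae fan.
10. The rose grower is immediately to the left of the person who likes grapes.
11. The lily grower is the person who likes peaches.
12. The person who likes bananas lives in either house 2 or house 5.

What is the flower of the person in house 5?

By clue 12, the person who likes bananas is in house 2.
House 4 favorite fruit: only grapes fits.
Clue 10 places the rose grower in house 3.
Clue 11: the lily grower is in house 5.
Clue 11: the person who likes peaches is in house 5.
House 1's music genre must be classical (nothing else left).
Clue 5 places the jazz fan in house 5.
Clue 9: the reggae fan is in house 2.
That leaves orchid as the flower for house 4.
House 3's music genre must be metal (nothing else left).
That leaves rock as the music genre for house 4.
The person who likes pears is in house 3 (clue 8).
So house 1 gets kiwis for favorite fruit.
Clue 2: the carnation grower is in house 2.
House 1 flower: only peony fits.
So: house 1 = peony/kiwis/classical, house 2 = carnation/bananas/reggae, house 3 = rose/pears/metal, house 4 = orchid/grapes/rock, house 5 = lily/peaches/jazz.

lily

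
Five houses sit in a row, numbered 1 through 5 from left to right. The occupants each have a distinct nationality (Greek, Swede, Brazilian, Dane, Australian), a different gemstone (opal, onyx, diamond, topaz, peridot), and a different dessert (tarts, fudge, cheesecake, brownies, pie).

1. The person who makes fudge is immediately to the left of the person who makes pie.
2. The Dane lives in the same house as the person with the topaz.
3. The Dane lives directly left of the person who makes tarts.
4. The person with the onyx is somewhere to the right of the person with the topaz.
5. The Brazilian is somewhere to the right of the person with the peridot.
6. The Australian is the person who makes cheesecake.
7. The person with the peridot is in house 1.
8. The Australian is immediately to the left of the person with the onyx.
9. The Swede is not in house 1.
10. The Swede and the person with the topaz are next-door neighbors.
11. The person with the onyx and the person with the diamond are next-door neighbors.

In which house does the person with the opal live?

3

Clue 7: the person with the peridot is in house 1.
So house 1 gets Greek for nationality.
The Australian is narrowed to house 2 or 3 or 4; consider each.
Placing it in house 2 and house 3 leads to a contradiction, so it's in house 4.
The person who makes cheesecake is in house 4 (clue 6).
By clue 8, the person with the onyx is in house 5.
Clue 11: the person with the diamond is in house 4.
The Dane is in house 2 (clue 3).
The person who makes tarts is in house 3 (clue 3).
So house 5 gets Brazilian for nationality.
House 2 dessert: only pie fits.
The only dessert still possible for house 5 is brownies.
The person with the topaz is in house 2 (clue 2).
That leaves Swede as the nationality for house 3.
House 3's gemstone must be opal (nothing else left).
House 1's dessert must be fudge (nothing else left).
So: house 1 = Greek/peridot/fudge, house 2 = Dane/topaz/pie, house 3 = Swede/opal/tarts, house 4 = Australian/diamond/cheesecake, house 5 = Brazilian/onyx/brownies.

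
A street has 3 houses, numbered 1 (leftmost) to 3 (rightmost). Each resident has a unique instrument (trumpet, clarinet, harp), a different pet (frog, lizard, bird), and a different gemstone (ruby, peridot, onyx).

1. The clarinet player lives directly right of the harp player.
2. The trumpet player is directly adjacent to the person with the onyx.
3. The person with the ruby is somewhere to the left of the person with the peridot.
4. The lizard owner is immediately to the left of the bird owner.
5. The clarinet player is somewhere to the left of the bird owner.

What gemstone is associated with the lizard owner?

onyx

By clue 5, the clarinet player is in house 2.
The bird owner is in house 3 (clue 5).
The only instrument still possible for house 1 is harp.
That leaves trumpet as the instrument for house 3.
Clue 2 places the person with the onyx in house 2.
Clue 4 places the lizard owner in house 2.
The only pet still possible for house 1 is frog.
That leaves ruby as the gemstone for house 1.
The only gemstone still possible for house 3 is peridot.
So: house 1 = harp/frog/ruby, house 2 = clarinet/lizard/onyx, house 3 = trumpet/bird/peridot.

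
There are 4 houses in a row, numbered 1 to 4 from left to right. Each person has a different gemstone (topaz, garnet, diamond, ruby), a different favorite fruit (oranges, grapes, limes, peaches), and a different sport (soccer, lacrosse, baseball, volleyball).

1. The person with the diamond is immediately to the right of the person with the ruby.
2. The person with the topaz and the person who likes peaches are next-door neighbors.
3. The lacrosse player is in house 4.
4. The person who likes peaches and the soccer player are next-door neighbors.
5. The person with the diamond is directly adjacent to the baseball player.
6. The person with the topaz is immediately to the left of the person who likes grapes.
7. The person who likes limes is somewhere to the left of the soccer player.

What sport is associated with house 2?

The lacrosse player is in house 4 (clue 3).
The person who likes limes is narrowed to house 1 or 2; consider each.
Placing it in house 2 leads to a contradiction, so it's in house 1.
The soccer player is narrowed to house 2 or 3; consider each.
Placing it in house 2 leads to a contradiction, so it's in house 3.
House 4's gemstone must be garnet (nothing else left).
So house 3 gets oranges for favorite fruit.
The person with the diamond is narrowed to house 2 or 3; consider each.
Placing it in house 3 leads to a contradiction, so it's in house 2.
By clue 1, the person with the ruby is in house 1.
The baseball player is in house 1 (clue 5).
So house 3 gets topaz for gemstone.
That leaves volleyball as the sport for house 2.
By clue 6, the person who likes grapes is in house 4.
So house 2 gets peaches for favorite fruit.
So: house 1 = ruby/limes/baseball, house 2 = diamond/peaches/volleyball, house 3 = topaz/oranges/soccer, house 4 = garnet/grapes/lacrosse.

volleyball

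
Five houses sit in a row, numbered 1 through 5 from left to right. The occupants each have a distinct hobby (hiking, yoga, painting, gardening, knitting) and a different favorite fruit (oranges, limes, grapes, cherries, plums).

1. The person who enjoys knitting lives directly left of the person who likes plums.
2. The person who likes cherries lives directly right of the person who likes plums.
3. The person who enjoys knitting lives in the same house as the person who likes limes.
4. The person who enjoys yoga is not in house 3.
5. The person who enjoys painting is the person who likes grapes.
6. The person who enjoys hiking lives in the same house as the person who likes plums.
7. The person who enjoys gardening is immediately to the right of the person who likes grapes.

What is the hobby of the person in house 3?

The person who enjoys hiking is narrowed to house 2 or 3 or 4; consider each.
Placing it in house 2 and house 3 leads to a contradiction, so it's in house 4.
Clue 6: the person who likes plums is in house 4.
Clue 1 places the person who enjoys knitting in house 3.
By clue 2, the person who likes cherries is in house 5.
The person who likes limes is in house 3 (clue 3).
That leaves yoga as the hobby for house 5.
Clue 7 places the person who likes grapes in house 1.
House 1 hobby: only painting fits.
So house 2 gets gardening for hobby.
That leaves oranges as the favorite fruit for house 2.
So: house 1 = painting/grapes, house 2 = gardening/oranges, house 3 = knitting/limes, house 4 = hiking/plums, house 5 = yoga/cherries.

knitting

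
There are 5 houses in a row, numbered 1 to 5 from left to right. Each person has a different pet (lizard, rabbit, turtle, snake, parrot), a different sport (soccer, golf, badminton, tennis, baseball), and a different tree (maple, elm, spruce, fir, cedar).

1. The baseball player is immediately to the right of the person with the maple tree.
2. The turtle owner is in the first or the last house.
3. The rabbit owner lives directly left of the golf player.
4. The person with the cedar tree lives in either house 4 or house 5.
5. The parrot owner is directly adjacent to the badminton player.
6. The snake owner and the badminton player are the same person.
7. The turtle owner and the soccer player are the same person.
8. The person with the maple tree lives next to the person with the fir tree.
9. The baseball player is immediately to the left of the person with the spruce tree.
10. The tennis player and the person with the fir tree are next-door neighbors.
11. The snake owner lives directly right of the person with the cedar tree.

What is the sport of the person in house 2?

baseball

The snake owner is in house 5 (clue 11).
Clue 11: the person with the cedar tree is in house 4.
By clue 6, the badminton player is in house 5.
From clue 7, the soccer player must be in house 1.
The only pet still possible for house 1 is turtle.
Clue 5: the parrot owner is in house 4.
By clue 8, the person with the fir tree is in house 2.
Clue 10 places the tennis player in house 3.
House 2 sport: only baseball fits.
So house 4 gets golf for sport.
Clue 1: the person with the maple tree is in house 1.
The rabbit owner is in house 3 (clue 3).
By clue 9, the person with the spruce tree is in house 3.
So house 2 gets lizard for pet.
That leaves elm as the tree for house 5.
So: house 1 = turtle/soccer/maple, house 2 = lizard/baseball/fir, house 3 = rabbit/tennis/spruce, house 4 = parrot/golf/cedar, house 5 = snake/badminton/elm.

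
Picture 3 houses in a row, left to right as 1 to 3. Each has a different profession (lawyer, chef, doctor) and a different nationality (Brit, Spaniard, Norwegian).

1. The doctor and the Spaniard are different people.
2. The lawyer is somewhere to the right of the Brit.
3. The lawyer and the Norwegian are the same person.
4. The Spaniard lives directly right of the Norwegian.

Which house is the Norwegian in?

2

The Spaniard is in house 3 (clue 4).
The Norwegian is in house 2 (clue 4).
So house 1 gets Brit for nationality.
The lawyer is in house 2 (clue 3).
That leaves doctor as the profession for house 1.
House 3 profession: only chef fits.
So: house 1 = doctor/Brit, house 2 = lawyer/Norwegian, house 3 = chef/Spaniard.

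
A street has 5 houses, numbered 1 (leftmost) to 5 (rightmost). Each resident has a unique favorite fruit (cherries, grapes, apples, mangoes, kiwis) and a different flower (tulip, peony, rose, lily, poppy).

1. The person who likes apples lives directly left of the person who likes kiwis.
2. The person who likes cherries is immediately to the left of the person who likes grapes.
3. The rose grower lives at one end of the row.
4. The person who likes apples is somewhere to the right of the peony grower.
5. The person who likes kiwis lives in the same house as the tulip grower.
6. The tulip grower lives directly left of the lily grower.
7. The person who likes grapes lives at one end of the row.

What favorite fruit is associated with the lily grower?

Clue 7: the person who likes grapes is in house 5.
The person who likes cherries is in house 4 (clue 2).
House 1 favorite fruit: only mangoes fits.
So house 2 gets apples for favorite fruit.
The only favorite fruit still possible for house 3 is kiwis.
The peony grower is in house 1 (clue 4).
Clue 5 places the tulip grower in house 3.
By clue 6, the lily grower is in house 4.
That leaves poppy as the flower for house 2.
That leaves rose as the flower for house 5.
So: house 1 = mangoes/peony, house 2 = apples/poppy, house 3 = kiwis/tulip, house 4 = cherries/lily, house 5 = grapes/rose.

cherries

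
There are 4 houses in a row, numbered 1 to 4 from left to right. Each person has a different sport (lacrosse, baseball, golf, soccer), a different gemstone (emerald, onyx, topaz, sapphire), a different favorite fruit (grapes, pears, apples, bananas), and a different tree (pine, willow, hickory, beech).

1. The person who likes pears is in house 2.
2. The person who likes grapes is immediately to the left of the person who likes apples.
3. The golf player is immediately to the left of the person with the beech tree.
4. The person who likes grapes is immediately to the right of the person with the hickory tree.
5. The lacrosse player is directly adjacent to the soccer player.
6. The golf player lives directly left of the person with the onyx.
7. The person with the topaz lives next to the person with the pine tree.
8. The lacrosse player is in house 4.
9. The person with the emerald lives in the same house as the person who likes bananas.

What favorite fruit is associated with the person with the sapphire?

apples

Clue 1: the person who likes pears is in house 2.
Clue 8: the lacrosse player is in house 4.
That leaves bananas as the favorite fruit for house 1.
House 4's favorite fruit must be apples (nothing else left).
Clue 4 places the person with the hickory tree in house 2.
By clue 5, the soccer player is in house 3.
Clue 9 places the person with the emerald in house 1.
That leaves grapes as the favorite fruit for house 3.
By clue 3, the golf player is in house 2.
From clue 3, the person with the beech tree must be in house 3.
By clue 6, the person with the onyx is in house 3.
That leaves baseball as the sport for house 1.
Clue 7 places the person with the topaz in house 2.
The person with the pine tree is in house 1 (clue 7).
House 4's gemstone must be sapphire (nothing else left).
House 4's tree must be willow (nothing else left).
So: house 1 = baseball/emerald/bananas/pine, house 2 = golf/topaz/pears/hickory, house 3 = soccer/onyx/grapes/beech, house 4 = lacrosse/sapphire/apples/willow.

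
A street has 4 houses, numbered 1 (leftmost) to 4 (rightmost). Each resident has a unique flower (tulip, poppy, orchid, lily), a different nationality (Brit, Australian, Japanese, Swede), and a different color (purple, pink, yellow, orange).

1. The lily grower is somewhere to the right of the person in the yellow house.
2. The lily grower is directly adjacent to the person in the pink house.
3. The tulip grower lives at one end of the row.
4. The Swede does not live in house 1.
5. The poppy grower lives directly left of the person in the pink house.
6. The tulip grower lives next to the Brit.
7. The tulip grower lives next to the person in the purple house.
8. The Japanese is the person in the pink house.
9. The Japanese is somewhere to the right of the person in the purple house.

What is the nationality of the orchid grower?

House 1's nationality must be Australian (nothing else left).
The poppy grower is narrowed to house 2 or 3; consider each.
Placing it in house 3 leads to a contradiction, so it's in house 2.
From clue 5, the person in the pink house must be in house 3.
By clue 8, the Japanese is in house 3.
From clue 9, the person in the purple house must be in house 2.
House 4 nationality: only Swede fits.
The only color still possible for house 1 is yellow.
So house 4 gets orange for color.
Clue 2: the lily grower is in house 4.
By clue 6, the tulip grower is in house 1.
House 3's flower must be orchid (nothing else left).
So house 2 gets Brit for nationality.
So: house 1 = tulip/Australian/yellow, house 2 = poppy/Brit/purple, house 3 = orchid/Japanese/pink, house 4 = lily/Swede/orange.

Japanese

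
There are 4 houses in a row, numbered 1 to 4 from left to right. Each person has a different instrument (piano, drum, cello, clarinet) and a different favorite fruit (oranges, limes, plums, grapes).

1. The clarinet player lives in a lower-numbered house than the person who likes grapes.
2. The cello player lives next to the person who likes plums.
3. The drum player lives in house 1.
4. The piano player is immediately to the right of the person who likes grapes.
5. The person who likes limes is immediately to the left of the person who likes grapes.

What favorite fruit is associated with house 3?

Clue 3 places the drum player in house 1.
The clarinet player is in house 2 (clue 1).
The person who likes grapes is in house 3 (clue 1).
The piano player is in house 4 (clue 4).
The person who likes limes is in house 2 (clue 5).
That leaves cello as the instrument for house 3.
Clue 2: the person who likes plums is in house 4.
So house 1 gets oranges for favorite fruit.
So: house 1 = drum/oranges, house 2 = clarinet/limes, house 3 = cello/grapes, house 4 = piano/plums.

grapes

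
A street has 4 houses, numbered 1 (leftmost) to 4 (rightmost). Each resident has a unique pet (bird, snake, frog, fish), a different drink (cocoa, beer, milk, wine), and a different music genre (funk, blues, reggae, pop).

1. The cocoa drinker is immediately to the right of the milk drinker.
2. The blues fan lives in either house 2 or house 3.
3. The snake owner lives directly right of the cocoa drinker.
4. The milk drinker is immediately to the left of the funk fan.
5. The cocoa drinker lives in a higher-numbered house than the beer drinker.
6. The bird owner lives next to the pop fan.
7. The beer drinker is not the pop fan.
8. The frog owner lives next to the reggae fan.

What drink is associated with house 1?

That leaves wine as the drink for house 4.
House 3 drink: only cocoa fits.
The milk drinker is in house 2 (clue 1).
By clue 3, the snake owner is in house 4.
The funk fan is in house 3 (clue 4).
House 1's drink must be beer (nothing else left).
House 2's music genre must be blues (nothing else left).
Clue 7: the pop fan is in house 4.
House 1's pet must be fish (nothing else left).
The only music genre still possible for house 1 is reggae.
Clue 6: the bird owner is in house 3.
By clue 8, the frog owner is in house 2.
So: house 1 = fish/beer/reggae, house 2 = frog/milk/blues, house 3 = bird/cocoa/funk, house 4 = snake/wine/pop.

beer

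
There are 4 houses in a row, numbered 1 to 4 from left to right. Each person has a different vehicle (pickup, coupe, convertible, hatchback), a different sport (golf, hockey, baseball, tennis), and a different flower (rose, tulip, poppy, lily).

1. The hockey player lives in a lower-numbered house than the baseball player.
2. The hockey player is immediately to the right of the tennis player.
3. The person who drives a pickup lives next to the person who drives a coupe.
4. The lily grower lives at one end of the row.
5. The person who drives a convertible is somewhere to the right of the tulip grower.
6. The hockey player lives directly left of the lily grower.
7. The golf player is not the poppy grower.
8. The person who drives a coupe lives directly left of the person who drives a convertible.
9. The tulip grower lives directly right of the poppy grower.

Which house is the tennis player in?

Clue 6: the hockey player is in house 3.
The lily grower is in house 4 (clue 6).
From clue 1, the baseball player must be in house 4.
Clue 2 places the tennis player in house 2.
The only sport still possible for house 1 is golf.
From clue 7, the poppy grower must be in house 2.
By clue 9, the tulip grower is in house 3.
The only flower still possible for house 1 is rose.
By clue 5, the person who drives a convertible is in house 4.
From clue 8, the person who drives a coupe must be in house 3.
From clue 3, the person who drives a pickup must be in house 2.
That leaves hatchback as the vehicle for house 1.
So: house 1 = hatchback/golf/rose, house 2 = pickup/tennis/poppy, house 3 = coupe/hockey/tulip, house 4 = convertible/baseball/lily.

2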